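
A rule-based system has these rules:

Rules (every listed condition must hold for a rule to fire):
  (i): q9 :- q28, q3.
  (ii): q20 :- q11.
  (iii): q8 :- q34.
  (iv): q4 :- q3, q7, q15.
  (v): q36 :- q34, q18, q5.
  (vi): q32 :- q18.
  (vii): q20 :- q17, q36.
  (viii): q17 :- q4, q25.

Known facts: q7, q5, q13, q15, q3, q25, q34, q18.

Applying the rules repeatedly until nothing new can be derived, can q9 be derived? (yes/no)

Round 1 fires (iii), (iv), (v), (vi), giving q8, q4, q36, q32.
Round 2 fires (viii), giving q17.
Round 3 fires (vii), giving q20.
Fixed point reached. q9 is concluded only by (i); (i) needs q28 (never derived).

no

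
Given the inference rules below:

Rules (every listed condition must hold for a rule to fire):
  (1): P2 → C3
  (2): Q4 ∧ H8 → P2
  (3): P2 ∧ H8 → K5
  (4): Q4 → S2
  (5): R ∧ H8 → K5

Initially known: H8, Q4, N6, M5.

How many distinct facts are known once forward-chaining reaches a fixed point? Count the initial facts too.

8

[1] (2) [Q4 ∧ H8 → P2]; (4) [Q4 → S2]. ⇒ new: P2, S2.
[2] (1) [P2 → C3]; (3) [P2 ∧ H8 → K5]. ⇒ new: C3, K5.
Closure: {C3, H8, K5, M5, N6, P2, Q4, S2} — 8 facts.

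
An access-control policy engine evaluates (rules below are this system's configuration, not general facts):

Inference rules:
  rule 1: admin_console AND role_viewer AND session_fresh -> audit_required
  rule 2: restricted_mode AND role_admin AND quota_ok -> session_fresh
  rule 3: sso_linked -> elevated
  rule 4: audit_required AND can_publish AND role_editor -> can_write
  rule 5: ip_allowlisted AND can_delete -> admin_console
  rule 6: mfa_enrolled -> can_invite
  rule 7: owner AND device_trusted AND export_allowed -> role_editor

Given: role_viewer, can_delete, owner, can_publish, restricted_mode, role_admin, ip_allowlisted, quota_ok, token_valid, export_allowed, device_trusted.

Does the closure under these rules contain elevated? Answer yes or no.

Round 1: rule 2 [restricted_mode AND role_admin AND quota_ok -> session_fresh]; rule 5 [ip_allowlisted AND can_delete -> admin_console]; rule 7 [owner AND device_trusted AND export_allowed -> role_editor]. New: session_fresh, admin_console, role_editor.
Round 2: rule 1 [admin_console AND role_viewer AND session_fresh -> audit_required]. New: audit_required.
Round 3: rule 4 [audit_required AND can_publish AND role_editor -> can_write]. New: can_write.
Fixed point reached. elevated is concluded only by rule 3; rule 3 needs sso_linked (never derived).

no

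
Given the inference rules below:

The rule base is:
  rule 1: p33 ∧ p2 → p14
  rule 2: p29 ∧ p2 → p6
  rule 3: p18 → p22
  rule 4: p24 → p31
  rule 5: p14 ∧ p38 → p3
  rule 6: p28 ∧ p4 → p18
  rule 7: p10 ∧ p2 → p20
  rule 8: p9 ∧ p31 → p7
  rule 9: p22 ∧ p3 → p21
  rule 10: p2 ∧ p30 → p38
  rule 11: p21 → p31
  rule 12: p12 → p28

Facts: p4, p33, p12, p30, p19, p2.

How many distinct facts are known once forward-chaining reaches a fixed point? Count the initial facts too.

14

Round 1: rule 1 [p33 ∧ p2 → p14]; rule 10 [p2 ∧ p30 → p38]; rule 12 [p12 → p28]. New: p14, p38, p28.
Round 2: rule 5 [p14 ∧ p38 → p3]; rule 6 [p28 ∧ p4 → p18]. New: p3, p18.
Round 3: rule 3 [p18 → p22]. New: p22.
Round 4: rule 9 [p22 ∧ p3 → p21]. New: p21.
Round 5: rule 11 [p21 → p31]. New: p31.
Closure: {p12, p14, p18, p19, p2, p21, p22, p28, p3, p30, p31, p33, p38, p4} — 14 facts.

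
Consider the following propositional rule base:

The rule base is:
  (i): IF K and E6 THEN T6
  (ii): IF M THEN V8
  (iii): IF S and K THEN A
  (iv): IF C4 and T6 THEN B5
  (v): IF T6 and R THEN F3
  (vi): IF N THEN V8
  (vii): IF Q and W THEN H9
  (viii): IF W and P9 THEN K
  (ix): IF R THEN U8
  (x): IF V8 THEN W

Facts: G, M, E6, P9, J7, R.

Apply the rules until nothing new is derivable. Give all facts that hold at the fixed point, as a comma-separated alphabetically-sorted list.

Round 1 — (ii), (ix), derive V8, U8.
Round 2 — (x), derive W.
Round 3 — (viii), derive K.
Round 4 — (i), derive T6.
Round 5 — (v), derive F3.

E6, F3, G, J7, K, M, P9, R, T6, U8, V8, W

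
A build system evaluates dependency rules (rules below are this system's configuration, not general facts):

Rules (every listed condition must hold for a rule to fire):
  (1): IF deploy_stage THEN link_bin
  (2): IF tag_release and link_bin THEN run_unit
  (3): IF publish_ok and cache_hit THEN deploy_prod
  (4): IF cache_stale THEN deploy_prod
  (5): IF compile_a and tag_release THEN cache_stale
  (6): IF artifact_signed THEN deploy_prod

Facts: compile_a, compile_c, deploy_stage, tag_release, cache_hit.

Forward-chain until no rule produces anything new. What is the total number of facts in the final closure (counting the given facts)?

[1] (1) [IF deploy_stage THEN link_bin]; (5) [IF compile_a and tag_release THEN cache_stale]. ⇒ new: link_bin, cache_stale.
[2] (2) [IF tag_release and link_bin THEN run_unit]; (4) [IF cache_stale THEN deploy_prod]. ⇒ new: run_unit, deploy_prod.
Closure: {cache_hit, cache_stale, compile_a, compile_c, deploy_prod, deploy_stage, link_bin, run_unit, tag_release} — 9 facts.

9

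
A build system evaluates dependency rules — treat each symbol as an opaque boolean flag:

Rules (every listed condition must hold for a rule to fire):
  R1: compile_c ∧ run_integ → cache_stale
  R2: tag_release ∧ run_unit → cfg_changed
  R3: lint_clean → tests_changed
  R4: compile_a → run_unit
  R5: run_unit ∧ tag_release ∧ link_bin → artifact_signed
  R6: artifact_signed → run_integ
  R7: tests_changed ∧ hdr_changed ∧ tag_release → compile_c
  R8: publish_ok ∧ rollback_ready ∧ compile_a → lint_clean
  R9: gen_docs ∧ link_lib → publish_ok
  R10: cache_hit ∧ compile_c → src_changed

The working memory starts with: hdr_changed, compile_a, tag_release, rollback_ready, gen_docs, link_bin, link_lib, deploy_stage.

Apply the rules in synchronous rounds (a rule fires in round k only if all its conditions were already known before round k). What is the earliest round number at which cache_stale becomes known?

[1] R4 [compile_a → run_unit]; R9 [gen_docs ∧ link_lib → publish_ok]. ⇒ new: run_unit, publish_ok.
[2] R2 [tag_release ∧ run_unit → cfg_changed]; R5 [run_unit ∧ tag_release ∧ link_bin → artifact_signed]; R8 [publish_ok ∧ rollback_ready ∧ compile_a → lint_clean]. ⇒ new: cfg_changed, artifact_signed, lint_clean.
[3] R3 [lint_clean → tests_changed]; R6 [artifact_signed → run_integ]. ⇒ new: tests_changed, run_integ.
[4] R7 [tests_changed ∧ hdr_changed ∧ tag_release → compile_c]. ⇒ new: compile_c.
[5] R1 [compile_c ∧ run_integ → cache_stale]. ⇒ new: cache_stale.
cache_stale first appears in round 5.

5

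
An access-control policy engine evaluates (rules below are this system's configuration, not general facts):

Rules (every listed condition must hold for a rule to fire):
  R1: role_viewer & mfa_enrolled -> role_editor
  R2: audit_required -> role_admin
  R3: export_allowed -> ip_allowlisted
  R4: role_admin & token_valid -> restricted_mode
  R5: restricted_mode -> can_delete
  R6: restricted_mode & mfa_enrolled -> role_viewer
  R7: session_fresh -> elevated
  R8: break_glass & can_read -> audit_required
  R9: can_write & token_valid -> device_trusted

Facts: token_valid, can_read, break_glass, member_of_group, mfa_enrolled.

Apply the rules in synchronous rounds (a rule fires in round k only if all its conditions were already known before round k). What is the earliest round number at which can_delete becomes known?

[1] R8 [break_glass & can_read -> audit_required]. ⇒ new: audit_required.
[2] R2 [audit_required -> role_admin]. ⇒ new: role_admin.
[3] R4 [role_admin & token_valid -> restricted_mode]. ⇒ new: restricted_mode.
[4] R5 [restricted_mode -> can_delete]; R6 [restricted_mode & mfa_enrolled -> role_viewer]. ⇒ new: can_delete, role_viewer.
can_delete first appears in round 4.

4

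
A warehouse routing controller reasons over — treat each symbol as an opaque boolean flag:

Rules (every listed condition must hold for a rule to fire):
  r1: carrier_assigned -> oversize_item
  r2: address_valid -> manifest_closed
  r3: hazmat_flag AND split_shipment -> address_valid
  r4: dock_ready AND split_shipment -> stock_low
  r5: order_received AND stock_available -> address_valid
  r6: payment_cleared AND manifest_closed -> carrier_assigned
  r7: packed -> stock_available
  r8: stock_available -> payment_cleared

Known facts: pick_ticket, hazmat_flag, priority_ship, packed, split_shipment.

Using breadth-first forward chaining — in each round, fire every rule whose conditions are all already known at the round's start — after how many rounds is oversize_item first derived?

4

Round 1: r3 [hazmat_flag AND split_shipment -> address_valid]; r7 [packed -> stock_available]. Adds address_valid, stock_available.
Round 2: r2 [address_valid -> manifest_closed]; r8 [stock_available -> payment_cleared]. Adds manifest_closed, payment_cleared.
Round 3: r6 [payment_cleared AND manifest_closed -> carrier_assigned]. Adds carrier_assigned.
Round 4: r1 [carrier_assigned -> oversize_item]. Adds oversize_item.
oversize_item first appears in round 4.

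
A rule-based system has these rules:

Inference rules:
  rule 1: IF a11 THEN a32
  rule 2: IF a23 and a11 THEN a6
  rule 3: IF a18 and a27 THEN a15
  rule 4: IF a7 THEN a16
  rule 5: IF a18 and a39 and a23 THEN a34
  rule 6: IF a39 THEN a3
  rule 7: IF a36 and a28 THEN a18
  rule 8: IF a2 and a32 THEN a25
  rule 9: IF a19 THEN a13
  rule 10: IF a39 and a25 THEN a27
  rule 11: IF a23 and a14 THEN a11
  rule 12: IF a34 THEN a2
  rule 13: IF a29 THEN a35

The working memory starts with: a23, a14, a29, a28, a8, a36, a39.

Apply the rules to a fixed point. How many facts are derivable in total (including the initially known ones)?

18

Round 1 fires rule 6, rule 7, rule 11, rule 13, giving a3, a18, a11, a35.
Round 2 fires rule 1, rule 2, rule 5, giving a32, a6, a34.
Round 3 fires rule 12, giving a2.
Round 4 fires rule 8, giving a25.
Round 5 fires rule 10, giving a27.
Round 6 fires rule 3, giving a15.
Closure: {a11, a14, a15, a18, a2, a23, a25, a27, a28, a29, a3, a32, a34, a35, a36, a39, a6, a8} — 18 facts.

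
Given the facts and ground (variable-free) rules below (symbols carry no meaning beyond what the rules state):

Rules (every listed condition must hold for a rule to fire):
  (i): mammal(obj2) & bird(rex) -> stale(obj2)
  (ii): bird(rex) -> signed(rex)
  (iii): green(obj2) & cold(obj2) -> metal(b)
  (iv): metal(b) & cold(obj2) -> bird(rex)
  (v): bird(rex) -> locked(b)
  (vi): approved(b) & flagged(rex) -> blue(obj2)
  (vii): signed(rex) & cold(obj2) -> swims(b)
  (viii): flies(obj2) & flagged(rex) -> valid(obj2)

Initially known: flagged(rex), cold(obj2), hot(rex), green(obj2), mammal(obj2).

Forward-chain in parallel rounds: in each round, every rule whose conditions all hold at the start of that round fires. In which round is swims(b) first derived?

Round 1: (iii) [green(obj2) & cold(obj2) -> metal(b)]. Adds metal(b).
Round 2: (iv) [metal(b) & cold(obj2) -> bird(rex)]. Adds bird(rex).
Round 3: (i) [mammal(obj2) & bird(rex) -> stale(obj2)]; (ii) [bird(rex) -> signed(rex)]; (v) [bird(rex) -> locked(b)]. Adds stale(obj2), signed(rex), locked(b).
Round 4: (vii) [signed(rex) & cold(obj2) -> swims(b)]. Adds swims(b).
swims(b) first appears in round 4.

4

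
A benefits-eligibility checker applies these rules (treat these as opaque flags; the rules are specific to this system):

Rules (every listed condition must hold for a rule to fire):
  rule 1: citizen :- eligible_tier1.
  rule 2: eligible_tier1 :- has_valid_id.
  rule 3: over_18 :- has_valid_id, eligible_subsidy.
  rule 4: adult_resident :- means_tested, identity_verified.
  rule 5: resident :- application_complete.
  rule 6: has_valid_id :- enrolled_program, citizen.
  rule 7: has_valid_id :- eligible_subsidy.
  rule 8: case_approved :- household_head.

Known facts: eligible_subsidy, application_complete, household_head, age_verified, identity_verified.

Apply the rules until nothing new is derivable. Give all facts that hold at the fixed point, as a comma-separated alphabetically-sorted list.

[1] rule 5 [resident :- application_complete.]; rule 7 [has_valid_id :- eligible_subsidy.]; rule 8 [case_approved :- household_head.]. ⇒ new: resident, has_valid_id, case_approved.
[2] rule 2 [eligible_tier1 :- has_valid_id.]; rule 3 [over_18 :- has_valid_id, eligible_subsidy.]. ⇒ new: eligible_tier1, over_18.
[3] rule 1 [citizen :- eligible_tier1.]. ⇒ new: citizen.

age_verified, application_complete, case_approved, citizen, eligible_subsidy, eligible_tier1, has_valid_id, household_head, identity_verified, over_18, resident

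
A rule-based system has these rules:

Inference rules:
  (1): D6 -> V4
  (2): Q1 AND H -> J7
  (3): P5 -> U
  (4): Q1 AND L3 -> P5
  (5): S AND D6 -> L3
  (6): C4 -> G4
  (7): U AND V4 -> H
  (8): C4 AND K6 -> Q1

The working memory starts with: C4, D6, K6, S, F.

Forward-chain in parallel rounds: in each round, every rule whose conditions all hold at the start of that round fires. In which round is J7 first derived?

5

[1] (1) [D6 -> V4]; (5) [S AND D6 -> L3]; (6) [C4 -> G4]; (8) [C4 AND K6 -> Q1]. ⇒ new: V4, L3, G4, Q1.
[2] (4) [Q1 AND L3 -> P5]. ⇒ new: P5.
[3] (3) [P5 -> U]. ⇒ new: U.
[4] (7) [U AND V4 -> H]. ⇒ new: H.
[5] (2) [Q1 AND H -> J7]. ⇒ new: J7.
J7 first appears in round 5.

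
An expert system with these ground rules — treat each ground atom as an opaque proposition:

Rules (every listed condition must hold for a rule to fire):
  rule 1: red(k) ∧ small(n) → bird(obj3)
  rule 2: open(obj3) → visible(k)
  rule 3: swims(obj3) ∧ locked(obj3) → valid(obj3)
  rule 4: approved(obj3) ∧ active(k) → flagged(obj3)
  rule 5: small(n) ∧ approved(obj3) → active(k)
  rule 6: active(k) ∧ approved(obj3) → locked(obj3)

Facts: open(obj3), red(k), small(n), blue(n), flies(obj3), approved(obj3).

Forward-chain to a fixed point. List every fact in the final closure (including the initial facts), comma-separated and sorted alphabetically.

Round 1: rule 1 [red(k) ∧ small(n) → bird(obj3)]; rule 2 [open(obj3) → visible(k)]; rule 5 [small(n) ∧ approved(obj3) → active(k)]. Adds bird(obj3), visible(k), active(k).
Round 2: rule 4 [approved(obj3) ∧ active(k) → flagged(obj3)]; rule 6 [active(k) ∧ approved(obj3) → locked(obj3)]. Adds flagged(obj3), locked(obj3).

active(k), approved(obj3), bird(obj3), blue(n), flagged(obj3), flies(obj3), locked(obj3), open(obj3), red(k), small(n), visible(k)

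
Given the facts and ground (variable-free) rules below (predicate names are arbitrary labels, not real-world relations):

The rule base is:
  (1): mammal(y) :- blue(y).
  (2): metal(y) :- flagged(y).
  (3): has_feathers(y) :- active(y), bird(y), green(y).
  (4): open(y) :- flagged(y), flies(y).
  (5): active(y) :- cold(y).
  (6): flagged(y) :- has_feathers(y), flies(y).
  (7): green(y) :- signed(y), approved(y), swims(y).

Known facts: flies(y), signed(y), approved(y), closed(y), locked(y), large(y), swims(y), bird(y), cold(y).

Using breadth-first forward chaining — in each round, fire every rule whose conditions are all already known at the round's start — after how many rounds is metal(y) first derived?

4

[1] (5) [active(y) :- cold(y).]; (7) [green(y) :- signed(y), approved(y), swims(y).]. ⇒ new: active(y), green(y).
[2] (3) [has_feathers(y) :- active(y), bird(y), green(y).]. ⇒ new: has_feathers(y).
[3] (6) [flagged(y) :- has_feathers(y), flies(y).]. ⇒ new: flagged(y).
[4] (2) [metal(y) :- flagged(y).]; (4) [open(y) :- flagged(y), flies(y).]. ⇒ new: metal(y), open(y).
metal(y) first appears in round 4.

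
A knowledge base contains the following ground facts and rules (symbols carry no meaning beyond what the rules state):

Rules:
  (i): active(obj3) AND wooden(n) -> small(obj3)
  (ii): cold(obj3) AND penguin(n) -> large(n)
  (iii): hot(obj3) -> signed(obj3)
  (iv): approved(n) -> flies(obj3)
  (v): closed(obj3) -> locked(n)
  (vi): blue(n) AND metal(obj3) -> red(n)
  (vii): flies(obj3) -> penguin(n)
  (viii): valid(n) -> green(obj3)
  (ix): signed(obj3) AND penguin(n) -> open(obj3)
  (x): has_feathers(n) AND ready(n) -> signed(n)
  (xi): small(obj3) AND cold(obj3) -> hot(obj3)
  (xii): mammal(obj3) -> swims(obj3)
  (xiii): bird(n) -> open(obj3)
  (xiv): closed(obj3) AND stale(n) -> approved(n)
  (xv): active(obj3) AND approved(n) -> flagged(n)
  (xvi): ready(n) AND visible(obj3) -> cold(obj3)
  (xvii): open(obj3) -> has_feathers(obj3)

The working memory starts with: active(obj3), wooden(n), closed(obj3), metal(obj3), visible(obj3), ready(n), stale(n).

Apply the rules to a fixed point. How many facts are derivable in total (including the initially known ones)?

19

Round 1: (i) [active(obj3) AND wooden(n) -> small(obj3)]; (v) [closed(obj3) -> locked(n)]; (xiv) [closed(obj3) AND stale(n) -> approved(n)]; (xvi) [ready(n) AND visible(obj3) -> cold(obj3)]. Adds small(obj3), locked(n), approved(n), cold(obj3).
Round 2: (iv) [approved(n) -> flies(obj3)]; (xi) [small(obj3) AND cold(obj3) -> hot(obj3)]; (xv) [active(obj3) AND approved(n) -> flagged(n)]. Adds flies(obj3), hot(obj3), flagged(n).
Round 3: (iii) [hot(obj3) -> signed(obj3)]; (vii) [flies(obj3) -> penguin(n)]. Adds signed(obj3), penguin(n).
Round 4: (ii) [cold(obj3) AND penguin(n) -> large(n)]; (ix) [signed(obj3) AND penguin(n) -> open(obj3)]. Adds large(n), open(obj3).
Round 5: (xvii) [open(obj3) -> has_feathers(obj3)]. Adds has_feathers(obj3).
Closure: {active(obj3), approved(n), closed(obj3), cold(obj3), flagged(n), flies(obj3), has_feathers(obj3), hot(obj3), large(n), locked(n), metal(obj3), open(obj3), penguin(n), ready(n), signed(obj3), small(obj3), stale(n), visible(obj3), wooden(n)} — 19 facts.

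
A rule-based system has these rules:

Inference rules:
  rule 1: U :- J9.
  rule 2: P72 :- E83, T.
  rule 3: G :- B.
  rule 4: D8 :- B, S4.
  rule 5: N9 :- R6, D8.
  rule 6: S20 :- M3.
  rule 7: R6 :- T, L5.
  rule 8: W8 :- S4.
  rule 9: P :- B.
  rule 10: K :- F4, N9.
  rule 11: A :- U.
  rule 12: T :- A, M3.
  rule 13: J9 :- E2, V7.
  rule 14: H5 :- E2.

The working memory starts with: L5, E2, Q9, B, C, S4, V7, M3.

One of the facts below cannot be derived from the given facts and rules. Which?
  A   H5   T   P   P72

Round 1: rule 3 [G :- B.]; rule 4 [D8 :- B, S4.]; rule 6 [S20 :- M3.]; rule 8 [W8 :- S4.]; rule 9 [P :- B.]; rule 13 [J9 :- E2, V7.]; rule 14 [H5 :- E2.]. New: G, D8, S20, W8, P, J9, H5.
Round 2: rule 1 [U :- J9.]. New: U.
Round 3: rule 11 [A :- U.]. New: A.
Round 4: rule 12 [T :- A, M3.]. New: T.
Round 5: rule 7 [R6 :- T, L5.]. New: R6.
Round 6: rule 5 [N9 :- R6, D8.]. New: N9.
Derived: H5 (round 1), T (round 4), A (round 3), P (round 1). P72 never appears in any round.

P72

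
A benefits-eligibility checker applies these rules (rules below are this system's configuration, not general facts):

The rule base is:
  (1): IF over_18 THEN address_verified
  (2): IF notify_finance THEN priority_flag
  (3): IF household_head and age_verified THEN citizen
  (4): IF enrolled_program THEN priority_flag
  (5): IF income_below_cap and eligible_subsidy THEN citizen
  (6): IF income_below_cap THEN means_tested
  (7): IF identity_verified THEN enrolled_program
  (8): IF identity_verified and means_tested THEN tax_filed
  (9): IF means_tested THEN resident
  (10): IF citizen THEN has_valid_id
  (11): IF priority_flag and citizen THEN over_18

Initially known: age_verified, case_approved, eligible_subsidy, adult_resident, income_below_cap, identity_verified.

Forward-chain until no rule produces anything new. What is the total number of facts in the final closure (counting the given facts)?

Round 1 fires (5), (6), (7), giving citizen, means_tested, enrolled_program.
Round 2 fires (4), (8), (9), (10), giving priority_flag, tax_filed, resident, has_valid_id.
Round 3 fires (11), giving over_18.
Round 4 fires (1), giving address_verified.
Closure: {address_verified, adult_resident, age_verified, case_approved, citizen, eligible_subsidy, enrolled_program, has_valid_id, identity_verified, income_below_cap, means_tested, over_18, priority_flag, resident, tax_filed} — 15 facts.

15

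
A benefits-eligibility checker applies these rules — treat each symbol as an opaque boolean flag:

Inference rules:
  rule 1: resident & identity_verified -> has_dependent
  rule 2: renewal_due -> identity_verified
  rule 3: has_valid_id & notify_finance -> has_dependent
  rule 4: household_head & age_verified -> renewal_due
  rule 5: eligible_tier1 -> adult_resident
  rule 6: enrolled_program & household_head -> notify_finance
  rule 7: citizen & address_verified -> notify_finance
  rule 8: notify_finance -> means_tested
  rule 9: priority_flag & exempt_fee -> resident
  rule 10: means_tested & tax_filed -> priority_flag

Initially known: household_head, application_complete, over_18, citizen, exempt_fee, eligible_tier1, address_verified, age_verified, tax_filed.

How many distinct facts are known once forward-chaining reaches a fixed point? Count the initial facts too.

17

Round 1 — rule 4, rule 5, rule 7, derive renewal_due, adult_resident, notify_finance.
Round 2 — rule 2, rule 8, derive identity_verified, means_tested.
Round 3 — rule 10, derive priority_flag.
Round 4 — rule 9, derive resident.
Round 5 — rule 1, derive has_dependent.
Closure: {address_verified, adult_resident, age_verified, application_complete, citizen, eligible_tier1, exempt_fee, has_dependent, household_head, identity_verified, means_tested, notify_finance, over_18, priority_flag, renewal_due, resident, tax_filed} — 17 facts.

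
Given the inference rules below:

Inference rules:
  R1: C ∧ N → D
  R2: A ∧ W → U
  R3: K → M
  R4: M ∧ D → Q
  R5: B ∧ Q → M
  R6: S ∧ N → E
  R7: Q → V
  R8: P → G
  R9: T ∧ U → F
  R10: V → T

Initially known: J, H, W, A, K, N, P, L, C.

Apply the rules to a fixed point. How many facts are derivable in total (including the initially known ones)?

Round 1 fires R1, R2, R3, R8, giving D, U, M, G.
Round 2 fires R4, giving Q.
Round 3 fires R7, giving V.
Round 4 fires R10, giving T.
Round 5 fires R9, giving F.
Closure: {A, C, D, F, G, H, J, K, L, M, N, P, Q, T, U, V, W} — 17 facts.

17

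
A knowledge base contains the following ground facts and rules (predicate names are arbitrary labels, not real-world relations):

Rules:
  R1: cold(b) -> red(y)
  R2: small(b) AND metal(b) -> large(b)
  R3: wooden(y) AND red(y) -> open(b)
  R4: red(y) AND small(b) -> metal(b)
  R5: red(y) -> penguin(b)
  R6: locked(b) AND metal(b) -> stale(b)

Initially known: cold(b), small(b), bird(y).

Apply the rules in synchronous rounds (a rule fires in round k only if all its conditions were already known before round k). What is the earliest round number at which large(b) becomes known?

3

Round 1: R1 [cold(b) -> red(y)]. New: red(y).
Round 2: R4 [red(y) AND small(b) -> metal(b)]; R5 [red(y) -> penguin(b)]. New: metal(b), penguin(b).
Round 3: R2 [small(b) AND metal(b) -> large(b)]. New: large(b).
large(b) first appears in round 3.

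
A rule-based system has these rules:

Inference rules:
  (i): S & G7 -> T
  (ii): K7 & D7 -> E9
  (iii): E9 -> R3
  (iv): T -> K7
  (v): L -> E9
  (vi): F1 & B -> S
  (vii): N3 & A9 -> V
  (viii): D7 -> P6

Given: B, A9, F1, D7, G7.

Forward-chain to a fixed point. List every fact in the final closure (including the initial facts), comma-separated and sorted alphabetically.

A9, B, D7, E9, F1, G7, K7, P6, R3, S, T

Round 1 — (vi), (viii), derive S, P6.
Round 2 — (i), derive T.
Round 3 — (iv), derive K7.
Round 4 — (ii), derive E9.
Round 5 — (iii), derive R3.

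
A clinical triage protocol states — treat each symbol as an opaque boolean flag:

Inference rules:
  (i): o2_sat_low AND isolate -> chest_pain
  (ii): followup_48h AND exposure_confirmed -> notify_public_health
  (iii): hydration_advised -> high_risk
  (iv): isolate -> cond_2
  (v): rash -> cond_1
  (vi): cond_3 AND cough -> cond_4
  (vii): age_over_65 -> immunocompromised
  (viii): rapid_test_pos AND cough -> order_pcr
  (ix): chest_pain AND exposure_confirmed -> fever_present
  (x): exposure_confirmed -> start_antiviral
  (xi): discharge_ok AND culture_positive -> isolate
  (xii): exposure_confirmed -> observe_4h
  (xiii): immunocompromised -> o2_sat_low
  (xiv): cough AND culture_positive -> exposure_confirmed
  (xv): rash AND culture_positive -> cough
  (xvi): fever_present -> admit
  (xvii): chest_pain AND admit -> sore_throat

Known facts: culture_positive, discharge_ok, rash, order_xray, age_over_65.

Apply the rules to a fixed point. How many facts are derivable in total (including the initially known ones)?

[1] (v) [rash -> cond_1]; (vii) [age_over_65 -> immunocompromised]; (xi) [discharge_ok AND culture_positive -> isolate]; (xv) [rash AND culture_positive -> cough]. ⇒ new: cond_1, immunocompromised, isolate, cough.
[2] (iv) [isolate -> cond_2]; (xiii) [immunocompromised -> o2_sat_low]; (xiv) [cough AND culture_positive -> exposure_confirmed]. ⇒ new: cond_2, o2_sat_low, exposure_confirmed.
[3] (i) [o2_sat_low AND isolate -> chest_pain]; (x) [exposure_confirmed -> start_antiviral]; (xii) [exposure_confirmed -> observe_4h]. ⇒ new: chest_pain, start_antiviral, observe_4h.
[4] (ix) [chest_pain AND exposure_confirmed -> fever_present]. ⇒ new: fever_present.
[5] (xvi) [fever_present -> admit]. ⇒ new: admit.
[6] (xvii) [chest_pain AND admit -> sore_throat]. ⇒ new: sore_throat.
Closure: {admit, age_over_65, chest_pain, cond_1, cond_2, cough, culture_positive, discharge_ok, exposure_confirmed, fever_present, immunocompromised, isolate, o2_sat_low, observe_4h, order_xray, rash, sore_throat, start_antiviral} — 18 facts.

18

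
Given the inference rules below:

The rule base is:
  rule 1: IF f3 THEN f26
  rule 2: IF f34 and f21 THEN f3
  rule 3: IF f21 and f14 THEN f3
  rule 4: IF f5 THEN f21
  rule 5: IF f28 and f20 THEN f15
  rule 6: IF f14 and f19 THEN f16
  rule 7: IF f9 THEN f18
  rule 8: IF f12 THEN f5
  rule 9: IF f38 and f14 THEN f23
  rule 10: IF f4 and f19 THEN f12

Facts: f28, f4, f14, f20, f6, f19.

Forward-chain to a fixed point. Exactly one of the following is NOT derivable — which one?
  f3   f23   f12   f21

[1] rule 5 [IF f28 and f20 THEN f15]; rule 6 [IF f14 and f19 THEN f16]; rule 10 [IF f4 and f19 THEN f12]. ⇒ new: f15, f16, f12.
[2] rule 8 [IF f12 THEN f5]. ⇒ new: f5.
[3] rule 4 [IF f5 THEN f21]. ⇒ new: f21.
[4] rule 3 [IF f21 and f14 THEN f3]. ⇒ new: f3.
[5] rule 1 [IF f3 THEN f26]. ⇒ new: f26.
Derived: f3 (round 4), f12 (round 1), f21 (round 3). f23 never appears in any round.

f23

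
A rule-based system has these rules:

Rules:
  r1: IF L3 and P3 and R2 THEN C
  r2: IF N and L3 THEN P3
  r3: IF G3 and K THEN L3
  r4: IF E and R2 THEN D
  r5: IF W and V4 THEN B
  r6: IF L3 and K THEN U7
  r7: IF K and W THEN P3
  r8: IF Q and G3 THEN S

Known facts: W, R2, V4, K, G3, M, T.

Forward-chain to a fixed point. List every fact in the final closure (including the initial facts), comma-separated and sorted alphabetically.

B, C, G3, K, L3, M, P3, R2, T, U7, V4, W

Round 1 — r3, r5, r7, derive L3, B, P3.
Round 2 — r1, r6, derive C, U7.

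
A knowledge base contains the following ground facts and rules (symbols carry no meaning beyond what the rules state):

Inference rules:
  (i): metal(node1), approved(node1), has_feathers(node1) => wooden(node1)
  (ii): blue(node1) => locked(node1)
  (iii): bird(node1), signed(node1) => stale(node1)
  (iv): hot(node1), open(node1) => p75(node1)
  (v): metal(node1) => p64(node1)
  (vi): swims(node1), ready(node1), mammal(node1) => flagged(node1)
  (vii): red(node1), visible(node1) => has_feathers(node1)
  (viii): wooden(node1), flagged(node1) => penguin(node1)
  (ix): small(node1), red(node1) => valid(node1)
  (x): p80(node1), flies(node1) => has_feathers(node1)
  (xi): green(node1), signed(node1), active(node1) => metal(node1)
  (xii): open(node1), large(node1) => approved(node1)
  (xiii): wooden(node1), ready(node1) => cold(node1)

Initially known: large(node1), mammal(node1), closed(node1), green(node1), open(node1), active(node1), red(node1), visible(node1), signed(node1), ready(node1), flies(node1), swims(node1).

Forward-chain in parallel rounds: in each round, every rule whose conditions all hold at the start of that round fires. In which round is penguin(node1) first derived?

3

Round 1 — (vi), (vii), (xi), (xii), derive flagged(node1), has_feathers(node1), metal(node1), approved(node1).
Round 2 — (i), (v), derive wooden(node1), p64(node1).
Round 3 — (viii), (xiii), derive penguin(node1), cold(node1).
penguin(node1) first appears in round 3.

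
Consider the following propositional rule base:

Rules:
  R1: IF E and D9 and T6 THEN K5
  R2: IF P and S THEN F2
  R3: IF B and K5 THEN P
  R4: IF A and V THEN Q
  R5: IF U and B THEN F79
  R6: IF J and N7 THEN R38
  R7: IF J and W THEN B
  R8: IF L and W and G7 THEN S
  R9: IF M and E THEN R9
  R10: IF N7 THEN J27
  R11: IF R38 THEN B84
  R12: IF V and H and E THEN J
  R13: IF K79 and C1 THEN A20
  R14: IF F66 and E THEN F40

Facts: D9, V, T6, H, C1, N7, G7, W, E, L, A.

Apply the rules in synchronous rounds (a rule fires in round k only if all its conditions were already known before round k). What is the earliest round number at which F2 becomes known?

4

[1] R1 [IF E and D9 and T6 THEN K5]; R4 [IF A and V THEN Q]; R8 [IF L and W and G7 THEN S]; R10 [IF N7 THEN J27]; R12 [IF V and H and E THEN J]. ⇒ new: K5, Q, S, J27, J.
[2] R6 [IF J and N7 THEN R38]; R7 [IF J and W THEN B]. ⇒ new: R38, B.
[3] R3 [IF B and K5 THEN P]; R11 [IF R38 THEN B84]. ⇒ new: P, B84.
[4] R2 [IF P and S THEN F2]. ⇒ new: F2.
F2 first appears in round 4.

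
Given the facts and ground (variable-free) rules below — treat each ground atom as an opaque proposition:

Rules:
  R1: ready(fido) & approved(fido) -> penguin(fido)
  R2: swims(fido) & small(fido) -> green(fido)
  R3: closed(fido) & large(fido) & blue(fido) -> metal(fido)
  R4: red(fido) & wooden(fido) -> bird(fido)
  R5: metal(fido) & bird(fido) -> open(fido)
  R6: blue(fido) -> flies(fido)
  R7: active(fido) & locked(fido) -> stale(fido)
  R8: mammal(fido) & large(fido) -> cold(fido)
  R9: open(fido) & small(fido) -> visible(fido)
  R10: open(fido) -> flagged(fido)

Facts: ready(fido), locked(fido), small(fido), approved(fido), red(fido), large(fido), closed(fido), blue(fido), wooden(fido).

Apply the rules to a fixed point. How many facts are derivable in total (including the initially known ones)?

16

Round 1 — R1, R3, R4, R6, derive penguin(fido), metal(fido), bird(fido), flies(fido).
Round 2 — R5, derive open(fido).
Round 3 — R9, R10, derive visible(fido), flagged(fido).
Closure: {approved(fido), bird(fido), blue(fido), closed(fido), flagged(fido), flies(fido), large(fido), locked(fido), metal(fido), open(fido), penguin(fido), ready(fido), red(fido), small(fido), visible(fido), wooden(fido)} — 16 facts.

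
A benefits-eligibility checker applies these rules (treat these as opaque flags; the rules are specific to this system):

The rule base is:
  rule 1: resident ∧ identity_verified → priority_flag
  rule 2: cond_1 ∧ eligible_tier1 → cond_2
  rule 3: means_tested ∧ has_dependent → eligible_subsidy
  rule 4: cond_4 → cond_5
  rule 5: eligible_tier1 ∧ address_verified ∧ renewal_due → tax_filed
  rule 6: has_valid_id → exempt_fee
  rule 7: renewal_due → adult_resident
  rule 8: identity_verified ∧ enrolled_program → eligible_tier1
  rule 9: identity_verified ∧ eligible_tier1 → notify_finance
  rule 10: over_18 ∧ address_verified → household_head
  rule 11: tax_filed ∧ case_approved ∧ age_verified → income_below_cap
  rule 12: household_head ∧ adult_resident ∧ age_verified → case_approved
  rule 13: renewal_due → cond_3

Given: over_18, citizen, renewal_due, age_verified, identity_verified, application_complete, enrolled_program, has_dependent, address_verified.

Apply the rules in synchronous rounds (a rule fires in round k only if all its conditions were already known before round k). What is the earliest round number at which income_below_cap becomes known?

[1] rule 7 [renewal_due → adult_resident]; rule 8 [identity_verified ∧ enrolled_program → eligible_tier1]; rule 10 [over_18 ∧ address_verified → household_head]; rule 13 [renewal_due → cond_3]. ⇒ new: adult_resident, eligible_tier1, household_head, cond_3.
[2] rule 5 [eligible_tier1 ∧ address_verified ∧ renewal_due → tax_filed]; rule 9 [identity_verified ∧ eligible_tier1 → notify_finance]; rule 12 [household_head ∧ adult_resident ∧ age_verified → case_approved]. ⇒ new: tax_filed, notify_finance, case_approved.
[3] rule 11 [tax_filed ∧ case_approved ∧ age_verified → income_below_cap]. ⇒ new: income_below_cap.
income_below_cap first appears in round 3.

3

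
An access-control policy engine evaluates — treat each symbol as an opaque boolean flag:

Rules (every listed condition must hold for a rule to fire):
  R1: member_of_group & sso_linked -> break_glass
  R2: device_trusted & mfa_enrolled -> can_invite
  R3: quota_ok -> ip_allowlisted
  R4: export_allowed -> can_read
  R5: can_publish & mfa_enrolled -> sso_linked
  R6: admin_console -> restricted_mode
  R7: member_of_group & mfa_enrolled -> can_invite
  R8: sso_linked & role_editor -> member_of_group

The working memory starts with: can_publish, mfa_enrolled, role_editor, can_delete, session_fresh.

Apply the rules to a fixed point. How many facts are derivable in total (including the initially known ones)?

[1] R5 [can_publish & mfa_enrolled -> sso_linked]. ⇒ new: sso_linked.
[2] R8 [sso_linked & role_editor -> member_of_group]. ⇒ new: member_of_group.
[3] R1 [member_of_group & sso_linked -> break_glass]; R7 [member_of_group & mfa_enrolled -> can_invite]. ⇒ new: break_glass, can_invite.
Closure: {break_glass, can_delete, can_invite, can_publish, member_of_group, mfa_enrolled, role_editor, session_fresh, sso_linked} — 9 facts.

9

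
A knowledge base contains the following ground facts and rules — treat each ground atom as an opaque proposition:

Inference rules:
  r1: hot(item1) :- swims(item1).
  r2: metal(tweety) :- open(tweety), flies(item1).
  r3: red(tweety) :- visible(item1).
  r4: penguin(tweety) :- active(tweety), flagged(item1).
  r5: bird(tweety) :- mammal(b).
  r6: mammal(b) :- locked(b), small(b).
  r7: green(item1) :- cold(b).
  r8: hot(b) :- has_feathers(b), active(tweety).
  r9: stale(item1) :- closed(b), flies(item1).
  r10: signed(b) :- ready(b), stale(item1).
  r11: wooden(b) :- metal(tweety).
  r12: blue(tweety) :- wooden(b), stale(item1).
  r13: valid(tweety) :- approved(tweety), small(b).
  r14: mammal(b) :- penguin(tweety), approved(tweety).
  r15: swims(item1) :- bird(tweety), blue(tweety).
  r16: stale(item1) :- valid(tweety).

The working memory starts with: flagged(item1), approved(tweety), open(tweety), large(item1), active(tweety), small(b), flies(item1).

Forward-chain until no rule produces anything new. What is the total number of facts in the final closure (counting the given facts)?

Round 1 — r2, r4, r13, derive metal(tweety), penguin(tweety), valid(tweety).
Round 2 — r11, r14, r16, derive wooden(b), mammal(b), stale(item1).
Round 3 — r5, r12, derive bird(tweety), blue(tweety).
Round 4 — r15, derive swims(item1).
Round 5 — r1, derive hot(item1).
Closure: {active(tweety), approved(tweety), bird(tweety), blue(tweety), flagged(item1), flies(item1), hot(item1), large(item1), mammal(b), metal(tweety), open(tweety), penguin(tweety), small(b), stale(item1), swims(item1), valid(tweety), wooden(b)} — 17 facts.

17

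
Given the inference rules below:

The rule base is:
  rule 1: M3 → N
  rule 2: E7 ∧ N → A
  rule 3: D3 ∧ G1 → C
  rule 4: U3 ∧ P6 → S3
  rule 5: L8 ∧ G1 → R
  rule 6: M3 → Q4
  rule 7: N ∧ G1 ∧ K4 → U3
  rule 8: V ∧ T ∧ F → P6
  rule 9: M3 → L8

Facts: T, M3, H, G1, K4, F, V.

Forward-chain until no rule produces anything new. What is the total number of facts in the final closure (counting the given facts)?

Round 1 — rule 1, rule 6, rule 8, rule 9, derive N, Q4, P6, L8.
Round 2 — rule 5, rule 7, derive R, U3.
Round 3 — rule 4, derive S3.
Closure: {F, G1, H, K4, L8, M3, N, P6, Q4, R, S3, T, U3, V} — 14 facts.

14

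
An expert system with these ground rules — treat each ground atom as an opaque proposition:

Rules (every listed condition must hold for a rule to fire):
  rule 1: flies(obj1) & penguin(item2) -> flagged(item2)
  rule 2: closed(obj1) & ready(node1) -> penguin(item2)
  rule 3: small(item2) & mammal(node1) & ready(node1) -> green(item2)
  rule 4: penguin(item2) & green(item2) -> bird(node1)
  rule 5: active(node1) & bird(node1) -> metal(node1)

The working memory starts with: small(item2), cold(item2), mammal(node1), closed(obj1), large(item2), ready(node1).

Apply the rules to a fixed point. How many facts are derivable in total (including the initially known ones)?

Round 1: rule 2 [closed(obj1) & ready(node1) -> penguin(item2)]; rule 3 [small(item2) & mammal(node1) & ready(node1) -> green(item2)]. New: penguin(item2), green(item2).
Round 2: rule 4 [penguin(item2) & green(item2) -> bird(node1)]. New: bird(node1).
Closure: {bird(node1), closed(obj1), cold(item2), green(item2), large(item2), mammal(node1), penguin(item2), ready(node1), small(item2)} — 9 facts.

9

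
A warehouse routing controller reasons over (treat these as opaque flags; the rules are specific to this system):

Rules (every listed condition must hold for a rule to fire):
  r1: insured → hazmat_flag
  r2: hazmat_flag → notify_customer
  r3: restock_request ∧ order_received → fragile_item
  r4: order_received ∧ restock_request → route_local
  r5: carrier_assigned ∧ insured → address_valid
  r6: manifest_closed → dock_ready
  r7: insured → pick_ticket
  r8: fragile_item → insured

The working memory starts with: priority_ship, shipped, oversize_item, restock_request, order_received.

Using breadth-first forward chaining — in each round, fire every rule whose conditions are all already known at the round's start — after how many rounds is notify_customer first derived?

4

Round 1: r3 [restock_request ∧ order_received → fragile_item]; r4 [order_received ∧ restock_request → route_local]. Adds fragile_item, route_local.
Round 2: r8 [fragile_item → insured]. Adds insured.
Round 3: r1 [insured → hazmat_flag]; r7 [insured → pick_ticket]. Adds hazmat_flag, pick_ticket.
Round 4: r2 [hazmat_flag → notify_customer]. Adds notify_customer.
notify_customer first appears in round 4.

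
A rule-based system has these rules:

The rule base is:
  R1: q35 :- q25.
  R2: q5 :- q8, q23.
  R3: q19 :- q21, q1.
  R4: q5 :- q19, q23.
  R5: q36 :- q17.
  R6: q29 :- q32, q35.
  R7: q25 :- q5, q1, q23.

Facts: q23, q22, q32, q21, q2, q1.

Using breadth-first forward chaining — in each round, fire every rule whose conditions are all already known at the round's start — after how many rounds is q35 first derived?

[1] R3 [q19 :- q21, q1.]. ⇒ new: q19.
[2] R4 [q5 :- q19, q23.]. ⇒ new: q5.
[3] R7 [q25 :- q5, q1, q23.]. ⇒ new: q25.
[4] R1 [q35 :- q25.]. ⇒ new: q35.
q35 first appears in round 4.

4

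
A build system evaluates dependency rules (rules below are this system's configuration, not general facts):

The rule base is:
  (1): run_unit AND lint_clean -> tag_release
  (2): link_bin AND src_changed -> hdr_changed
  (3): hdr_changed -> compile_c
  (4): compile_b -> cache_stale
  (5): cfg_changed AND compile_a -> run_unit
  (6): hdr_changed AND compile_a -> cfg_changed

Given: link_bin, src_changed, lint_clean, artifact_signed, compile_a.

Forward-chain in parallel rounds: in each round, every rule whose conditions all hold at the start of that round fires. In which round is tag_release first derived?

Round 1 — (2), derive hdr_changed.
Round 2 — (3), (6), derive compile_c, cfg_changed.
Round 3 — (5), derive run_unit.
Round 4 — (1), derive tag_release.
tag_release first appears in round 4.

4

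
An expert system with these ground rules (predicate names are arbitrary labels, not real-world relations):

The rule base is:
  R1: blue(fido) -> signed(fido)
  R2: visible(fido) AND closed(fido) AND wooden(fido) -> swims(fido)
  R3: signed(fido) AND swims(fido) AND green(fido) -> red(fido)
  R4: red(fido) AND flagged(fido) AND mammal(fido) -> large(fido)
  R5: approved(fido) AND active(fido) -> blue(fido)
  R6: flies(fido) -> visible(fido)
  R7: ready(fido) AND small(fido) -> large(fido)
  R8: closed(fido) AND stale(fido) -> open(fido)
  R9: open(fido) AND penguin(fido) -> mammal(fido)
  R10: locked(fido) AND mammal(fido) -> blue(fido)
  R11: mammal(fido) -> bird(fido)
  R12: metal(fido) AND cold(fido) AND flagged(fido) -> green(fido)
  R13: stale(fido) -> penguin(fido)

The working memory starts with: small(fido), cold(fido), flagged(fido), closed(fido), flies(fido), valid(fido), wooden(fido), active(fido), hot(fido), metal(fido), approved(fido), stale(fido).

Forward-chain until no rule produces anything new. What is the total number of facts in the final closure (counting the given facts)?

[1] R5 [approved(fido) AND active(fido) -> blue(fido)]; R6 [flies(fido) -> visible(fido)]; R8 [closed(fido) AND stale(fido) -> open(fido)]; R12 [metal(fido) AND cold(fido) AND flagged(fido) -> green(fido)]; R13 [stale(fido) -> penguin(fido)]. ⇒ new: blue(fido), visible(fido), open(fido), green(fido), penguin(fido).
[2] R1 [blue(fido) -> signed(fido)]; R2 [visible(fido) AND closed(fido) AND wooden(fido) -> swims(fido)]; R9 [open(fido) AND penguin(fido) -> mammal(fido)]. ⇒ new: signed(fido), swims(fido), mammal(fido).
[3] R3 [signed(fido) AND swims(fido) AND green(fido) -> red(fido)]; R11 [mammal(fido) -> bird(fido)]. ⇒ new: red(fido), bird(fido).
[4] R4 [red(fido) AND flagged(fido) AND mammal(fido) -> large(fido)]. ⇒ new: large(fido).
Closure: {active(fido), approved(fido), bird(fido), blue(fido), closed(fido), cold(fido), flagged(fido), flies(fido), green(fido), hot(fido), large(fido), mammal(fido), metal(fido), open(fido), penguin(fido), red(fido), signed(fido), small(fido), stale(fido), swims(fido), valid(fido), visible(fido), wooden(fido)} — 23 facts.

23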